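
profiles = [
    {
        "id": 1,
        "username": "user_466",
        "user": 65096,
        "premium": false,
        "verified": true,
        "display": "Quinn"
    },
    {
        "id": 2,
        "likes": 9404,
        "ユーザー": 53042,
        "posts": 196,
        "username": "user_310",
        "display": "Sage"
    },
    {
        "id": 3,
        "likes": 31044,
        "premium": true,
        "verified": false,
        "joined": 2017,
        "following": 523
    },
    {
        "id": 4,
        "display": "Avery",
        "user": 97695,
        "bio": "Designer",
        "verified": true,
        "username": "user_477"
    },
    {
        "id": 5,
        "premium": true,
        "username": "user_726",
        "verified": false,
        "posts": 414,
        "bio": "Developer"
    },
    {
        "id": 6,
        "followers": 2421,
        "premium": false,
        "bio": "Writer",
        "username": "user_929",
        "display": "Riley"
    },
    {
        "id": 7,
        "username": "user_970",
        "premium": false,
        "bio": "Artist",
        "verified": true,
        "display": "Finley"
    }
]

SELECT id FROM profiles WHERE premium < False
[]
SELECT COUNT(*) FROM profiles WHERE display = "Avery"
1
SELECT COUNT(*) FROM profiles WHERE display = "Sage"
1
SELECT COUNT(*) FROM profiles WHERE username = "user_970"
1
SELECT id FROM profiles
[1, 2, 3, 4, 5, 6, 7]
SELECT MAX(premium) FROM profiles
True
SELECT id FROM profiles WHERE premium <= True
[1, 3, 5, 6, 7]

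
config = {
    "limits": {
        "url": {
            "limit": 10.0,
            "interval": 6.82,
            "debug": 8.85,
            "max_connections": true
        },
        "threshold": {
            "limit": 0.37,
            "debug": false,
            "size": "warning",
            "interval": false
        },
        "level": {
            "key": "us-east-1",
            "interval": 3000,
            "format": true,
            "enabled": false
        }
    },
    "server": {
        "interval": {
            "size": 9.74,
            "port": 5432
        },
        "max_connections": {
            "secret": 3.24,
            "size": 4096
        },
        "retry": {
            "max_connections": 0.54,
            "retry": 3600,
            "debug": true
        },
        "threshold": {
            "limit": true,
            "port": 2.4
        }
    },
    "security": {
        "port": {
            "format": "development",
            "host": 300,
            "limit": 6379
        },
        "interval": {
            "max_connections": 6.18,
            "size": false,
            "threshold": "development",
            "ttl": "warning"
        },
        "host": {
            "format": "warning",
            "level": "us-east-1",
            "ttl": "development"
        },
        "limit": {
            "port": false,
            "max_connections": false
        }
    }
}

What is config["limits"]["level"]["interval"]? 3000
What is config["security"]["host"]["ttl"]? "development"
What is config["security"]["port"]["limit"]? 6379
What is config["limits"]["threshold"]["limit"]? 0.37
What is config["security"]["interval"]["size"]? False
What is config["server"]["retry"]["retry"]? 3600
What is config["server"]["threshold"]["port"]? 2.4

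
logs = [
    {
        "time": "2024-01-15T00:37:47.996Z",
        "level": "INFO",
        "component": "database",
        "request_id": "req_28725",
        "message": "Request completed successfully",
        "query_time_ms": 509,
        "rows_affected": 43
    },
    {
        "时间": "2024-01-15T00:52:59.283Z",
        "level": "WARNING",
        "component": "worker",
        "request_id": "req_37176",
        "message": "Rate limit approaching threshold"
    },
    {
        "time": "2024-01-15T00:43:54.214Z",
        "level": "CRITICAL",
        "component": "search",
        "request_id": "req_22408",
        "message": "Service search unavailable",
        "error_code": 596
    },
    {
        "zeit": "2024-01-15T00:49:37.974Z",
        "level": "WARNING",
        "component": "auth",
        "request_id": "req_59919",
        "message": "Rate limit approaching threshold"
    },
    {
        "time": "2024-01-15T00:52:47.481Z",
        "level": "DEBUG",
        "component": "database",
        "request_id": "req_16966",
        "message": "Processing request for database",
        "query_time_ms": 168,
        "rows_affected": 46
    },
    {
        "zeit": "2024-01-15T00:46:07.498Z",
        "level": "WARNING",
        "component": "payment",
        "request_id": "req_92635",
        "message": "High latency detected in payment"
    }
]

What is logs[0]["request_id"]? "req_28725"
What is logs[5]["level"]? "WARNING"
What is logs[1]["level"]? "WARNING"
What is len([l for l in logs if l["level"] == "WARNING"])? 3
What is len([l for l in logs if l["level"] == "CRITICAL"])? 1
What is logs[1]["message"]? "Rate limit approaching threshold"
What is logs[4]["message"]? "Processing request for database"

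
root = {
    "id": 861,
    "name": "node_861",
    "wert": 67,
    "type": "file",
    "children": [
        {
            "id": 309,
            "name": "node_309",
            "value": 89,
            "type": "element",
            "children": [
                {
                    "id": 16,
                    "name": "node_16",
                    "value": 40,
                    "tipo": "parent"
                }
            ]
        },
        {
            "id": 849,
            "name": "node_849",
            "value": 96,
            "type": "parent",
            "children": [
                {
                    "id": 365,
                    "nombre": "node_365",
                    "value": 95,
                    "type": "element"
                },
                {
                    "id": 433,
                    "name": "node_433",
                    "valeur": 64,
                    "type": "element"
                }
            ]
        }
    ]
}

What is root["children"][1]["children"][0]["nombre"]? "node_365"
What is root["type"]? "file"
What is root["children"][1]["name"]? "node_849"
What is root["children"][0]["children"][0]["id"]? 16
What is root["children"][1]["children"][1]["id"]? 433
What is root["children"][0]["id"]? 309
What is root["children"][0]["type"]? "element"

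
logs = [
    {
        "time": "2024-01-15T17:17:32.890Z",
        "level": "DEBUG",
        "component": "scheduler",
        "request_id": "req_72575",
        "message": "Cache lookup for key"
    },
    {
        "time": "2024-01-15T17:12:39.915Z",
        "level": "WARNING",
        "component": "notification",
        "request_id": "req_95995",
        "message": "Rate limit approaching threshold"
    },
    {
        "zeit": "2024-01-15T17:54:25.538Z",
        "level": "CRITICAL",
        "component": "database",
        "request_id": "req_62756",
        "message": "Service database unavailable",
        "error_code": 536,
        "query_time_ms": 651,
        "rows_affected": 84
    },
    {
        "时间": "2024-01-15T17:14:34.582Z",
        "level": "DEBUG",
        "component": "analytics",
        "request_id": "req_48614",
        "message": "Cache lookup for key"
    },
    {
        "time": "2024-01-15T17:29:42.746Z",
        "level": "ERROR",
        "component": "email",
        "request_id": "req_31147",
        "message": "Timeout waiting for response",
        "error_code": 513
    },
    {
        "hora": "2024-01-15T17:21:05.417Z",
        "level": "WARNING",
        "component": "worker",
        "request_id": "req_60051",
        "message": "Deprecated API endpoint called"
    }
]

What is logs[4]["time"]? "2024-01-15T17:29:42.746Z"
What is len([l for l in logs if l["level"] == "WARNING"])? 2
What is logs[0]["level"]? "DEBUG"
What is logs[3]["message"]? "Cache lookup for key"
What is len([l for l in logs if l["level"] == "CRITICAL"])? 1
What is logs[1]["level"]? "WARNING"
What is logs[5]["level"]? "WARNING"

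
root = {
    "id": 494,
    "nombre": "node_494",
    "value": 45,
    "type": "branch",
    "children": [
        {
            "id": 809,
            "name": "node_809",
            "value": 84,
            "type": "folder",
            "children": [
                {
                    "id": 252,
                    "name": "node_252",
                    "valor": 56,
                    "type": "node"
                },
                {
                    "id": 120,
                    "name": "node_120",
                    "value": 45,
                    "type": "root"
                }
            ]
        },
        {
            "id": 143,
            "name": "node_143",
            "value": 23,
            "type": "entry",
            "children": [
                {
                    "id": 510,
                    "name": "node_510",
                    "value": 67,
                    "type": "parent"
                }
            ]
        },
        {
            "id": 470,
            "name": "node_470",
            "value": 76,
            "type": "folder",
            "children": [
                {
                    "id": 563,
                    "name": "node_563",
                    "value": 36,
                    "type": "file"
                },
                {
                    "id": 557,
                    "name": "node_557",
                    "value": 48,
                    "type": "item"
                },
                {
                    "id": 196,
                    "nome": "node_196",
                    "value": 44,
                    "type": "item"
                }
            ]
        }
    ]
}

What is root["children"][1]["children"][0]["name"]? "node_510"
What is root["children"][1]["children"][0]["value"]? 67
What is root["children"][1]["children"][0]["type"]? "parent"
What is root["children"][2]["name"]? "node_470"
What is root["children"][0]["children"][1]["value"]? 45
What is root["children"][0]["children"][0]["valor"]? 56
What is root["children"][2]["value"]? 76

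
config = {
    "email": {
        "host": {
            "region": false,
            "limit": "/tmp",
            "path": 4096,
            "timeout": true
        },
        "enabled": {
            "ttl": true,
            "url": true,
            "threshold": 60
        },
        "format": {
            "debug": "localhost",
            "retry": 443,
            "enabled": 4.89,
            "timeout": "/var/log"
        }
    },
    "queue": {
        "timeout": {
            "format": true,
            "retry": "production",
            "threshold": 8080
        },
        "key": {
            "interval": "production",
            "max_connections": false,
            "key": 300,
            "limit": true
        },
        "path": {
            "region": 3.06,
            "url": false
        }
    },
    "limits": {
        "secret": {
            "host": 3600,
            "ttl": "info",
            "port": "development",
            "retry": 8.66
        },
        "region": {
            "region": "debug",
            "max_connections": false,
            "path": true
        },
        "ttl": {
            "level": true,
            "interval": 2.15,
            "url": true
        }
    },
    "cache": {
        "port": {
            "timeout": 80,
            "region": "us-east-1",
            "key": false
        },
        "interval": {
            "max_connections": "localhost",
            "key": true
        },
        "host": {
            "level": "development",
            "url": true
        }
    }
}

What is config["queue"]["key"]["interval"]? "production"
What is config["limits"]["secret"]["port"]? "development"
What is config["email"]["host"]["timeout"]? True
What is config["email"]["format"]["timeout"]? "/var/log"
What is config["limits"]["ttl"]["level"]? True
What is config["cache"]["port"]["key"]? False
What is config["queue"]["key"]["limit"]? True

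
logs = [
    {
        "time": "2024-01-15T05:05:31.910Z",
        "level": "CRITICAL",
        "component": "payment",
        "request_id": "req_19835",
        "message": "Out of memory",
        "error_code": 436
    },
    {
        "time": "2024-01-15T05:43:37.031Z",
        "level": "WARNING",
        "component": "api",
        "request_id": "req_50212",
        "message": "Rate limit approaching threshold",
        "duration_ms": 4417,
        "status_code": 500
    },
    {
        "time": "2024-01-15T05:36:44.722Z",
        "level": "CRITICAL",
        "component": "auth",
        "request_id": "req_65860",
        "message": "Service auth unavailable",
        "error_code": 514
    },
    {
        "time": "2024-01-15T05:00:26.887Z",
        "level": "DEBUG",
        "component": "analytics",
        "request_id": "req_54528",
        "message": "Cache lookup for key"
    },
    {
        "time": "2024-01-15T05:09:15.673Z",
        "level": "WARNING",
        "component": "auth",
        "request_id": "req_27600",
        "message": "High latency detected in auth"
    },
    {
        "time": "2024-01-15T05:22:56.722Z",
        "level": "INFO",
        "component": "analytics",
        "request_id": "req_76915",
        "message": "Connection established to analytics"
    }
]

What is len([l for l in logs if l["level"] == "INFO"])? 1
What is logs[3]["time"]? "2024-01-15T05:00:26.887Z"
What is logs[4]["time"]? "2024-01-15T05:09:15.673Z"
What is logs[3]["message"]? "Cache lookup for key"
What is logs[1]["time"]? "2024-01-15T05:43:37.031Z"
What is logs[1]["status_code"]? 500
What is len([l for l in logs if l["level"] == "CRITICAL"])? 2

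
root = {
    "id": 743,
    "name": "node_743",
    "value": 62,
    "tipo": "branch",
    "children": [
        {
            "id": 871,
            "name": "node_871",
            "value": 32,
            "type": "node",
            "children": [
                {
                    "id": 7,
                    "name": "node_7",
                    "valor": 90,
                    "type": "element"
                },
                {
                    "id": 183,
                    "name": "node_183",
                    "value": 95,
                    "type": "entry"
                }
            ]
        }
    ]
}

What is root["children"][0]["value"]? 32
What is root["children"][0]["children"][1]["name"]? "node_183"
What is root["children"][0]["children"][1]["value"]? 95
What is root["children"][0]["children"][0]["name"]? "node_7"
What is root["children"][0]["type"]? "node"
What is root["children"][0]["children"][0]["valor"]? 90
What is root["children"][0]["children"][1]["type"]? "entry"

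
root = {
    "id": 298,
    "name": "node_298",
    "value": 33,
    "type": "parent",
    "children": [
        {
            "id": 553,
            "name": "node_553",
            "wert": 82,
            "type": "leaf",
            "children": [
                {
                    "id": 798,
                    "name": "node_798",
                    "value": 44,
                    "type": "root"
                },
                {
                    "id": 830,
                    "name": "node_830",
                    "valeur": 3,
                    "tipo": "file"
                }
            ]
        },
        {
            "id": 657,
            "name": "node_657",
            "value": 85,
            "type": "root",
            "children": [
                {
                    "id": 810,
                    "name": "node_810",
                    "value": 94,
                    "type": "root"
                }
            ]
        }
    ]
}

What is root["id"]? 298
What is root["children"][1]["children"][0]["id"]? 810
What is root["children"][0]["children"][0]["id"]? 798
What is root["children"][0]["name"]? "node_553"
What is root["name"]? "node_298"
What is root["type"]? "parent"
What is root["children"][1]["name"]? "node_657"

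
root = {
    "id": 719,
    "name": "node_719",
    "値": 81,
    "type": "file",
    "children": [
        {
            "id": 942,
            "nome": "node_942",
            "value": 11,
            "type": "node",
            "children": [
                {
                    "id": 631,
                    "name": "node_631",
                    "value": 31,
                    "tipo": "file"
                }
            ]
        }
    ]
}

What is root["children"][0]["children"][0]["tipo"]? "file"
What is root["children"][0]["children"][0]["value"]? 31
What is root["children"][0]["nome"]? "node_942"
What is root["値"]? 81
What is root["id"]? 719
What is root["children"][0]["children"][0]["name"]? "node_631"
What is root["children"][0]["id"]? 942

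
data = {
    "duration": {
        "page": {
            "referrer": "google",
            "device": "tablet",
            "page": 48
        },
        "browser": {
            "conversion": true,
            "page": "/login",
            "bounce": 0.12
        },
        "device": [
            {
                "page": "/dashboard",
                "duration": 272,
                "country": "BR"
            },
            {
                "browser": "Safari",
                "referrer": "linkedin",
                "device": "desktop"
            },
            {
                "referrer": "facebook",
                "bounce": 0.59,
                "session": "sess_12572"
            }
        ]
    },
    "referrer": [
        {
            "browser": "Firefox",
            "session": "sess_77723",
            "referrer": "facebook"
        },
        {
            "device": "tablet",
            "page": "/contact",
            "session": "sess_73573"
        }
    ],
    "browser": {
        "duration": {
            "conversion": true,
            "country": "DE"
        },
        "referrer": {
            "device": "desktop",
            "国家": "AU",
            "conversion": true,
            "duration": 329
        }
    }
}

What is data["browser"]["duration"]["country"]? "DE"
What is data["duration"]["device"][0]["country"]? "BR"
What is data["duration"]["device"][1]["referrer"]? "linkedin"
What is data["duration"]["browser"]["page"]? "/login"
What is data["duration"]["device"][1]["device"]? "desktop"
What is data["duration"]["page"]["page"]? 48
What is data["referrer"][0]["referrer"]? "facebook"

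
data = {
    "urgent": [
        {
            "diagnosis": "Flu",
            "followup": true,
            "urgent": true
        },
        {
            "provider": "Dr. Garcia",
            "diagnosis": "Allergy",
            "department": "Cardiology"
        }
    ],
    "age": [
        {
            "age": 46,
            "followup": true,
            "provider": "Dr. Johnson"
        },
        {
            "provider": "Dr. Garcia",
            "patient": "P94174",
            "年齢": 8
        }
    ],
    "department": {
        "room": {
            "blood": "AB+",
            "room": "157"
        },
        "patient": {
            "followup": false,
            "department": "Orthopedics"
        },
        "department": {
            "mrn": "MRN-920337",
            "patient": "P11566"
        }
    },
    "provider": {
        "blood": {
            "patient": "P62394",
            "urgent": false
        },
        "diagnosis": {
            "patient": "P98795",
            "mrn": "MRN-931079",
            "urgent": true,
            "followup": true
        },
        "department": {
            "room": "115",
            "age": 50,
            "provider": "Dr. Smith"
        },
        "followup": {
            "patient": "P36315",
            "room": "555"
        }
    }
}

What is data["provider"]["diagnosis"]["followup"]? True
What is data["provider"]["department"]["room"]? "115"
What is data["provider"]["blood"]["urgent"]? False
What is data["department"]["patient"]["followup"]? False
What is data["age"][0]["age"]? 46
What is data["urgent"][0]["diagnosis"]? "Flu"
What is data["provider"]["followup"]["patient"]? "P36315"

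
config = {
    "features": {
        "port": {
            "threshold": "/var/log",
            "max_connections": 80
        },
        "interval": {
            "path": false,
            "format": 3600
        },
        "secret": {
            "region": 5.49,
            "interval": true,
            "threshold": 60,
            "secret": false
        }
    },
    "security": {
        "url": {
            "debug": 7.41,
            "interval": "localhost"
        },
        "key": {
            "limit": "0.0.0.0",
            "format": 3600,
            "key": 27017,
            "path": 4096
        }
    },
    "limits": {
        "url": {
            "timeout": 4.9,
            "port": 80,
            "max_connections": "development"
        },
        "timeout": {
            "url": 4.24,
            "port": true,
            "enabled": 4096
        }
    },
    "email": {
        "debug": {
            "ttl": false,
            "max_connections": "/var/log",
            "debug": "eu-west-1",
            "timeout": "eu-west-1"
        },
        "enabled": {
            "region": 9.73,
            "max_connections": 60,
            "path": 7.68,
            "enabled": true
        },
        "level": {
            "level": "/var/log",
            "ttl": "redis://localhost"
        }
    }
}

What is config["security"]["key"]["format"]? 3600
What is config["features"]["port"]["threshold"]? "/var/log"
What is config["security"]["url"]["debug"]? 7.41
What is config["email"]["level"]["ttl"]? "redis://localhost"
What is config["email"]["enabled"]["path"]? 7.68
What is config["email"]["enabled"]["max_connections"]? 60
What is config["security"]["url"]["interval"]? "localhost"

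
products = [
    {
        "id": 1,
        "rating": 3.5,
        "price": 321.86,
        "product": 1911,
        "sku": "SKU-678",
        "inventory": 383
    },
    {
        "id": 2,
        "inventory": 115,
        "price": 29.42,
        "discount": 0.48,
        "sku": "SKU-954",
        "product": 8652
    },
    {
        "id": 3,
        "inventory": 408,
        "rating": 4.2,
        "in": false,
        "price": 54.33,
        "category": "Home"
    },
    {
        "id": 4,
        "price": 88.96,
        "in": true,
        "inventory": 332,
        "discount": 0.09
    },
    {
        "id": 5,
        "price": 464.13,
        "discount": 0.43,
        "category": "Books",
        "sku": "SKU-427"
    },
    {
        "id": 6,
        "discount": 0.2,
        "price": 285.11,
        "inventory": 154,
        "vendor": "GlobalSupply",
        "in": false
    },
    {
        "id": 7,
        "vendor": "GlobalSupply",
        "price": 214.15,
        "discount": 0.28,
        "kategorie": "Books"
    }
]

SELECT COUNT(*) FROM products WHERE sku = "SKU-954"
1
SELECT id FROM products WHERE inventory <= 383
[1, 2, 4, 6]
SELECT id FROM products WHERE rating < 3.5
[]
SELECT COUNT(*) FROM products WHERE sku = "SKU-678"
1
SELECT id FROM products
[1, 2, 3, 4, 5, 6, 7]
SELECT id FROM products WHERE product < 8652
[1]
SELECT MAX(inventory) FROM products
408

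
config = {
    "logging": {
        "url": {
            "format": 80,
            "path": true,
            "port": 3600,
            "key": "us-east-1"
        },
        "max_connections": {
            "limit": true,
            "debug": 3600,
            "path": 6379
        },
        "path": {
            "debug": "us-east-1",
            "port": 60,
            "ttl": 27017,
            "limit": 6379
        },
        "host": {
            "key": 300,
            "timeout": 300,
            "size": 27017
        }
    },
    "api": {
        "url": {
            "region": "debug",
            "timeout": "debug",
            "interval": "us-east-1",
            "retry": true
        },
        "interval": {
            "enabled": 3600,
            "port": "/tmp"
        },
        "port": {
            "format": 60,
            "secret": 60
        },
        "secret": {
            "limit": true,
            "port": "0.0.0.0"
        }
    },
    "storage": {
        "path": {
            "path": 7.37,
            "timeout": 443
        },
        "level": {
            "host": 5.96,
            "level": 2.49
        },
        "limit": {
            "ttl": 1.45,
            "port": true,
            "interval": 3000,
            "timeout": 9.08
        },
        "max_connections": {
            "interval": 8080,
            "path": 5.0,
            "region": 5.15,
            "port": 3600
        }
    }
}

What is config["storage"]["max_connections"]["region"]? 5.15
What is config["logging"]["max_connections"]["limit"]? True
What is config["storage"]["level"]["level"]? 2.49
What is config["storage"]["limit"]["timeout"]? 9.08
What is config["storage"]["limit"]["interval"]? 3000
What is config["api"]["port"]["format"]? 60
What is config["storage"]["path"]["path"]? 7.37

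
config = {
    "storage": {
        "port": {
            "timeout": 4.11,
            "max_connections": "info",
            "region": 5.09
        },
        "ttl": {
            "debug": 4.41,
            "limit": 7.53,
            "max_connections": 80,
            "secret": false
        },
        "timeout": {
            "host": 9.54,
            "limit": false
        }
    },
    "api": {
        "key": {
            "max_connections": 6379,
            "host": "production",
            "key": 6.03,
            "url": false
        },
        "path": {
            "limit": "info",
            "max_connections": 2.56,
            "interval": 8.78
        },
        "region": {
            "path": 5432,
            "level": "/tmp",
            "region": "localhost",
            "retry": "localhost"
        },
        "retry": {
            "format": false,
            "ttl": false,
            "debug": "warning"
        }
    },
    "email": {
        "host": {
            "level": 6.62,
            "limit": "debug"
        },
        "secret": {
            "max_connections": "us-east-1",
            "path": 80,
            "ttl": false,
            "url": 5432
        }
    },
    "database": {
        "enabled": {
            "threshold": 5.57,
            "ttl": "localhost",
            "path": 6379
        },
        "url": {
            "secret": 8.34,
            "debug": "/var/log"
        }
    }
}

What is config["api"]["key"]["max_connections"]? 6379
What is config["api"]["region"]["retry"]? "localhost"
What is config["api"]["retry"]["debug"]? "warning"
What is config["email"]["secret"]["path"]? 80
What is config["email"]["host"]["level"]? 6.62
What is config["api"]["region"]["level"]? "/tmp"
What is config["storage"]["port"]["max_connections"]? "info"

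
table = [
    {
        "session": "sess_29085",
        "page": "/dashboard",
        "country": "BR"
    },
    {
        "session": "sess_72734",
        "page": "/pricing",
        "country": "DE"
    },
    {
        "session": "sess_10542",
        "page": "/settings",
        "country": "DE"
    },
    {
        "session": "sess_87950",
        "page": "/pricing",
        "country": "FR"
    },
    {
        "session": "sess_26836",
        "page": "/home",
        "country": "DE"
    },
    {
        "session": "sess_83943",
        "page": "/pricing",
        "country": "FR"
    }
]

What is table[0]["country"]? "BR"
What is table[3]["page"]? "/pricing"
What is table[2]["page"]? "/settings"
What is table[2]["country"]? "DE"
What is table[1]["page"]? "/pricing"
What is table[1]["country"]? "DE"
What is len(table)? 6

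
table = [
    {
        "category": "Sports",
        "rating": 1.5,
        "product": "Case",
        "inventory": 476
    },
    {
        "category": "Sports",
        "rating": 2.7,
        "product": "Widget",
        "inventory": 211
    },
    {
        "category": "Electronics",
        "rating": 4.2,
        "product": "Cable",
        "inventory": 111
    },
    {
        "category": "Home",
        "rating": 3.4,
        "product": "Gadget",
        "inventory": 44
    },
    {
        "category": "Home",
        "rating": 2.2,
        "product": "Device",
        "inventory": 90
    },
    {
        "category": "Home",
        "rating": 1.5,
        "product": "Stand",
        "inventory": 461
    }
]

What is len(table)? 6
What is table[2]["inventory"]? 111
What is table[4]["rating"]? 2.2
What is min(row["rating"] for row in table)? 1.5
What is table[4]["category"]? "Home"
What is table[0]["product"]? "Case"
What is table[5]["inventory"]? 461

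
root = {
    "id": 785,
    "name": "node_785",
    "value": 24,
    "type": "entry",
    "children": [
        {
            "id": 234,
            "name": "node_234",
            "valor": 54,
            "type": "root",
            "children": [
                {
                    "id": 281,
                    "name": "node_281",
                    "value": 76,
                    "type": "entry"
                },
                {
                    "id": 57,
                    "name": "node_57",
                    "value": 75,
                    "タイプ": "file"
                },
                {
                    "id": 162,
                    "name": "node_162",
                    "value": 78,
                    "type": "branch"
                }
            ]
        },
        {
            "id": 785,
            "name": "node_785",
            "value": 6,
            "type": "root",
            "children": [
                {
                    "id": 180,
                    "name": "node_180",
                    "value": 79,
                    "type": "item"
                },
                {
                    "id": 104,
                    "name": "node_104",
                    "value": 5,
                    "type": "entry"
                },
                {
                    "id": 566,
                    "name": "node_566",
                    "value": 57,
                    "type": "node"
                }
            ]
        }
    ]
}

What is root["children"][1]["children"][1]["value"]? 5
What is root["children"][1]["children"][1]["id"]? 104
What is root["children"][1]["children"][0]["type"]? "item"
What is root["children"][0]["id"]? 234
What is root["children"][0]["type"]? "root"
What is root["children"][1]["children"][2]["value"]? 57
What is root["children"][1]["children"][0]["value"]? 79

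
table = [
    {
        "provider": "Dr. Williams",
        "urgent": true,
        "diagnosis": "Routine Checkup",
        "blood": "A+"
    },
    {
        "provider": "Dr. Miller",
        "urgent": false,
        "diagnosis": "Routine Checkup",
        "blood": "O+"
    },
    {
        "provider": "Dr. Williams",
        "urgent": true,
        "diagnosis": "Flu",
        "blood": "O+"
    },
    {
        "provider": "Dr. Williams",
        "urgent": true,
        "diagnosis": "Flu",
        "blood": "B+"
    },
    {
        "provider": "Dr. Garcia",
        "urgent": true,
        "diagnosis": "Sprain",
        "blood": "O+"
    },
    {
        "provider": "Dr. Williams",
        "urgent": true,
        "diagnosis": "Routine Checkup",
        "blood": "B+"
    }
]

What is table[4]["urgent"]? True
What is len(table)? 6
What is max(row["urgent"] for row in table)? True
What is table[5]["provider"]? "Dr. Williams"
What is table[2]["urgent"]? True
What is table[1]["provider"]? "Dr. Miller"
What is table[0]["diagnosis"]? "Routine Checkup"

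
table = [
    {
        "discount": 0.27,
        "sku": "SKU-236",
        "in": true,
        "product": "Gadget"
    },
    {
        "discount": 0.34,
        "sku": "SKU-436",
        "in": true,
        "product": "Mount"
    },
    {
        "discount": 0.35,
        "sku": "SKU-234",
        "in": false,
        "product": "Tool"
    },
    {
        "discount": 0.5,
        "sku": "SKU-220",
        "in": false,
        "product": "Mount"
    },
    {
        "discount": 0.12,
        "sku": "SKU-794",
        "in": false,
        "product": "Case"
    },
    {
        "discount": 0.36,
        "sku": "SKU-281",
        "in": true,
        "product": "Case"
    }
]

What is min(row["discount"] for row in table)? 0.12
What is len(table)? 6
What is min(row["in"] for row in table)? False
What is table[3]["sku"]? "SKU-220"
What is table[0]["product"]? "Gadget"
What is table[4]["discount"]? 0.12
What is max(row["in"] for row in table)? True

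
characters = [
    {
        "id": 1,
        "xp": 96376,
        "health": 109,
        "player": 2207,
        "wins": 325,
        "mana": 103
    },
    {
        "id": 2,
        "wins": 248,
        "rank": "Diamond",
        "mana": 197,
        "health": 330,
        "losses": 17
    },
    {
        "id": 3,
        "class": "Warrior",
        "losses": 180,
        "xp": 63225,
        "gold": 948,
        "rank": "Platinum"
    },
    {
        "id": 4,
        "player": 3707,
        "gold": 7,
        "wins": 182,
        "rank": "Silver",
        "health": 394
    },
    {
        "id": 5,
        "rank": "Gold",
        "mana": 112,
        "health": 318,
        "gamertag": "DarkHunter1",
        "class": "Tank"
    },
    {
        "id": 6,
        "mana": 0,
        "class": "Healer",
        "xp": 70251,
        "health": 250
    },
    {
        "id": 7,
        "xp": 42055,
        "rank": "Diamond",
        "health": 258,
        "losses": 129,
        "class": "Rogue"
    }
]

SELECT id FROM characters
[1, 2, 3, 4, 5, 6, 7]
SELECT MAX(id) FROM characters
7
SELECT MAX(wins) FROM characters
325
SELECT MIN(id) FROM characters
1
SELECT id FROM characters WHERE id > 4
[5, 6, 7]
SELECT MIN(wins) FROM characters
182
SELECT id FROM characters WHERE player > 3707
[]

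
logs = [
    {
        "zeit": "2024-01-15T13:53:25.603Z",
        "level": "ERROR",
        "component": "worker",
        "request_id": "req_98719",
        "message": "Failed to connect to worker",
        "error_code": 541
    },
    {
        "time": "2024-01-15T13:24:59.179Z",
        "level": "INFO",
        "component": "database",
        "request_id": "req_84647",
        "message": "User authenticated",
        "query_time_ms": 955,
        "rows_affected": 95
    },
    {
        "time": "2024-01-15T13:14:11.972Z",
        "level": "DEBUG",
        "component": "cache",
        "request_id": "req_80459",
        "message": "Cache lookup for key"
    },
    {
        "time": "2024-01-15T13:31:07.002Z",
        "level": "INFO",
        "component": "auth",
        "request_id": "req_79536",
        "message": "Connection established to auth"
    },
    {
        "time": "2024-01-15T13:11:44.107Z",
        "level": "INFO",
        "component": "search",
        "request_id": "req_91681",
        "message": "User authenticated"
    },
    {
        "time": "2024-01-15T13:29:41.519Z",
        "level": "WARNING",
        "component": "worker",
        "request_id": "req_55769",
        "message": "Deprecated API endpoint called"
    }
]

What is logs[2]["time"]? "2024-01-15T13:14:11.972Z"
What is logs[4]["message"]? "User authenticated"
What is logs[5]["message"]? "Deprecated API endpoint called"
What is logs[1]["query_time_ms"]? 955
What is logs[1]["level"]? "INFO"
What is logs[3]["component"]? "auth"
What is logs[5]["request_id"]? "req_55769"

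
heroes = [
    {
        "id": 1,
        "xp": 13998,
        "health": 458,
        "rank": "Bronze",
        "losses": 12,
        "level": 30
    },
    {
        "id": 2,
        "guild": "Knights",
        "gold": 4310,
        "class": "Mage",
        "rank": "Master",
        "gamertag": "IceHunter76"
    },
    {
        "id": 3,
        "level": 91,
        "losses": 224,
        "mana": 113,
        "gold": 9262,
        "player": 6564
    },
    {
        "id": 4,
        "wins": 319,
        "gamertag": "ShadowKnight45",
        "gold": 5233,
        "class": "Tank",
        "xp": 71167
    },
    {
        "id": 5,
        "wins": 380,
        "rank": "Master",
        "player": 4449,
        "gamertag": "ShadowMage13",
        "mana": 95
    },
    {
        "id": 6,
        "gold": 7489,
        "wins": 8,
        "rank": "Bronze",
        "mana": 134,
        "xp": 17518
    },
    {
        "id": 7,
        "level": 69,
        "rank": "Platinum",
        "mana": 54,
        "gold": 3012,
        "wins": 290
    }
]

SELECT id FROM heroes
[1, 2, 3, 4, 5, 6, 7]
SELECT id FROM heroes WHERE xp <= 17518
[1, 6]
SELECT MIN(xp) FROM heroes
13998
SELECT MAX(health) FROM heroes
458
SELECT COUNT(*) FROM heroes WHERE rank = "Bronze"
2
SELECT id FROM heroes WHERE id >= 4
[4, 5, 6, 7]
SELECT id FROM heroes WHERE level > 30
[3, 7]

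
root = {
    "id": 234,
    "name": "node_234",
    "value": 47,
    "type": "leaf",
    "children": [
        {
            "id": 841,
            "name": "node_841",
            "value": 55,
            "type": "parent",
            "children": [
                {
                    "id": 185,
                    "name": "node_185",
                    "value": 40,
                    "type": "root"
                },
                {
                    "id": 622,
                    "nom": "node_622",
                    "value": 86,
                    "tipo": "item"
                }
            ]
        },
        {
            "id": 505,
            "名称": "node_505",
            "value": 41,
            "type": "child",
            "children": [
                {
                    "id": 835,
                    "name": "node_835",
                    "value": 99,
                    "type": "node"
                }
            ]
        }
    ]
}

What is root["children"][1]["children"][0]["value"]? 99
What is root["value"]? 47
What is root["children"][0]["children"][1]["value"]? 86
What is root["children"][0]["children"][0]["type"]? "root"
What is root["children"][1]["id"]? 505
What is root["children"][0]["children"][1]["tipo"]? "item"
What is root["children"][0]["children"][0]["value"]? 40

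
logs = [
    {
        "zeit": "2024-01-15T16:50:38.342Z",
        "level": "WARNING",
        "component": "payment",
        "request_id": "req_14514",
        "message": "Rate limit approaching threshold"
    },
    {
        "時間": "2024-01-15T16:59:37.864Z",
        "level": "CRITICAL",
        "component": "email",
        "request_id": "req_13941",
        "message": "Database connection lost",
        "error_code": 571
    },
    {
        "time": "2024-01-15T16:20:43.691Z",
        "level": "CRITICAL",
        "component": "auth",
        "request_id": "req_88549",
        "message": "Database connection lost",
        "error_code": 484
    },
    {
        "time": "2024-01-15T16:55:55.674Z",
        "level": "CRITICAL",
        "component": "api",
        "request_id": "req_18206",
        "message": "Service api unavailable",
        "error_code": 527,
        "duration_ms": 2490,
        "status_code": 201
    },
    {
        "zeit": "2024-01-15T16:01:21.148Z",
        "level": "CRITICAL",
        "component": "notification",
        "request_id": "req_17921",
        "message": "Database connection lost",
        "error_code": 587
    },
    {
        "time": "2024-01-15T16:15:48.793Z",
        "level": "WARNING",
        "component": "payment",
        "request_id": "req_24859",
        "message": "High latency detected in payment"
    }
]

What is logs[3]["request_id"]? "req_18206"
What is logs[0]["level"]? "WARNING"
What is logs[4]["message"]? "Database connection lost"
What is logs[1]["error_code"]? 571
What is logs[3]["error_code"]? 527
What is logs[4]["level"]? "CRITICAL"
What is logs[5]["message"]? "High latency detected in payment"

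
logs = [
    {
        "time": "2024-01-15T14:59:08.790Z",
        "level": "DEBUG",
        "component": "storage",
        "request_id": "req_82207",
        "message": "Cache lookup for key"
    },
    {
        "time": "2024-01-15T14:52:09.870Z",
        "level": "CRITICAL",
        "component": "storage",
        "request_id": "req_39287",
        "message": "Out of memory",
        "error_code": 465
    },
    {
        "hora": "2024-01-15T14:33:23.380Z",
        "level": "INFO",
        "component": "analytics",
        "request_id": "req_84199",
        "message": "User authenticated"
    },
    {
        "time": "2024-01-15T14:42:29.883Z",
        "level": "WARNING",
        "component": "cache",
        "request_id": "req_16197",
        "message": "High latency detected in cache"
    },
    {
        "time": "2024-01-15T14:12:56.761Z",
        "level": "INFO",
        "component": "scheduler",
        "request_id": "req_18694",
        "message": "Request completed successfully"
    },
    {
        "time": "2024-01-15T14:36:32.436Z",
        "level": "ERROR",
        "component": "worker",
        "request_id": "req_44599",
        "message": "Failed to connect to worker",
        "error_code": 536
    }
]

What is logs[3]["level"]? "WARNING"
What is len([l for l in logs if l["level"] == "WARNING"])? 1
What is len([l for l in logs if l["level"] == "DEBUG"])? 1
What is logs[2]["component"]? "analytics"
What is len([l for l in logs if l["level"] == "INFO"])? 2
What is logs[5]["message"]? "Failed to connect to worker"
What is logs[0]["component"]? "storage"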